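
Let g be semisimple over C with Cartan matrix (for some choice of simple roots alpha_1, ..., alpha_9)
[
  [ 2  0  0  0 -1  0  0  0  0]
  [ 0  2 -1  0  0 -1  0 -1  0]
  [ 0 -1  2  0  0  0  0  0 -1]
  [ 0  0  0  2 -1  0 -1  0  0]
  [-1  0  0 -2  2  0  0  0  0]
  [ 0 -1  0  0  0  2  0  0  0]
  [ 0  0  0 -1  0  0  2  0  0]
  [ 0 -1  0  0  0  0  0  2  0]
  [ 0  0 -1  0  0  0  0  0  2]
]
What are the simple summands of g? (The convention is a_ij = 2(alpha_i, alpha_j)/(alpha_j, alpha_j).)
The diagram associated to this matrix has two connected components: the simple roots {alpha_2, alpha_3, alpha_6, alpha_8, alpha_9} form a chain of 3 nodes with a fork of two nodes at one end (D_5), and {alpha_1, alpha_4, alpha_5, alpha_7} form a chain of 4 nodes with a double edge between the middle two (F_4). A semisimple Lie algebra decomposes uniquely as the direct sum of simple ideals, one per connected component of its Dynkin diagram, so g ≅ D_5 ⊕ F_4 (dimension 45 + 52 = 97).

type D_5 ⊕ type F_4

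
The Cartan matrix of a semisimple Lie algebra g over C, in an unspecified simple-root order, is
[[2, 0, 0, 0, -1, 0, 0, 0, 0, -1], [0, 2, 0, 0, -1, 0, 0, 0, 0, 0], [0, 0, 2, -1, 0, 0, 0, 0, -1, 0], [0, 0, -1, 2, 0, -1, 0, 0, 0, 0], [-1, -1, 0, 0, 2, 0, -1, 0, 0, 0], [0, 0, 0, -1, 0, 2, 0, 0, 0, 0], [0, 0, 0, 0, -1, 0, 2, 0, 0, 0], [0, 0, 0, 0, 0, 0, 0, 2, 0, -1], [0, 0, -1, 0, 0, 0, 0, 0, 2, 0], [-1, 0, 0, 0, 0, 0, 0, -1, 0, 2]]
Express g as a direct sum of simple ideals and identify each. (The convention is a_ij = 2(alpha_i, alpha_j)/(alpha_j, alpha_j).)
The diagram associated to this matrix has two connected components: the simple roots {alpha_3, alpha_4, alpha_6, alpha_9} form a chain of 4 nodes with single edges (A_4), and {alpha_1, alpha_2, alpha_5, alpha_7, alpha_8, alpha_10} form a chain of 4 nodes with a fork of two nodes at one end (D_6). A semisimple Lie algebra decomposes uniquely as the direct sum of simple ideals, one per connected component of its Dynkin diagram, so g ≅ A_4 ⊕ D_6 (dimension 24 + 66 = 90).

A_4 + D_6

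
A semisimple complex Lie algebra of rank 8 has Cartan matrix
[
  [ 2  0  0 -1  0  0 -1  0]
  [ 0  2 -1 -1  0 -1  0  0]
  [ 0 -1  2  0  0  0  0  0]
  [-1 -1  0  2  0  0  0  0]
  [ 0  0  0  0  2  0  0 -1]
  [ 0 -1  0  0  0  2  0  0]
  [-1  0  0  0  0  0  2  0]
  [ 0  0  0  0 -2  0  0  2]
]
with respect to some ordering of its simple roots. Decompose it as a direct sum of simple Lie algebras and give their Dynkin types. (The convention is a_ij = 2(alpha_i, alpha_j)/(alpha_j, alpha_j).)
The diagram associated to this matrix has two connected components: the simple roots {alpha_5, alpha_8} form a chain of 2 nodes with a double edge at one end; the terminal node there is the unique short simple root (B_2), and {alpha_1, alpha_2, alpha_3, alpha_4, alpha_6, alpha_7} form a chain of 4 nodes with a fork of two nodes at one end (D_6). A semisimple Lie algebra decomposes uniquely as the direct sum of simple ideals, one per connected component of its Dynkin diagram, so g ≅ B_2 ⊕ D_6 (dimension 10 + 66 = 76).

B2 + D6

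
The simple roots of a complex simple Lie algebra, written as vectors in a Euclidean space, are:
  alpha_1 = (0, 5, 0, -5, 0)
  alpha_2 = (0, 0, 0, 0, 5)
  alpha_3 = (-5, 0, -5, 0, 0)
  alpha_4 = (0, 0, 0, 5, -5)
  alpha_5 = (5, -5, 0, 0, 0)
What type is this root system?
B_5

Compute the Cartan integers a_ij = 2(alpha_i, alpha_j)/(alpha_j, alpha_j); the resulting 5x5 Cartan matrix is
[[2, 0, 0, -1, -1], [0, 2, 0, -1, 0], [0, 0, 2, 0, -1], [-1, -2, 0, 2, 0], [-1, 0, -1, 0, 2]].
The roots have two lengths (squared-length ratio 2:1); the short ones are alpha_{2}. The associated Dynkin diagram is a chain of 5 nodes with a double edge at one end; the terminal node there is the unique short simple root (B_5), so the type is B_5 (the algebra so(11)).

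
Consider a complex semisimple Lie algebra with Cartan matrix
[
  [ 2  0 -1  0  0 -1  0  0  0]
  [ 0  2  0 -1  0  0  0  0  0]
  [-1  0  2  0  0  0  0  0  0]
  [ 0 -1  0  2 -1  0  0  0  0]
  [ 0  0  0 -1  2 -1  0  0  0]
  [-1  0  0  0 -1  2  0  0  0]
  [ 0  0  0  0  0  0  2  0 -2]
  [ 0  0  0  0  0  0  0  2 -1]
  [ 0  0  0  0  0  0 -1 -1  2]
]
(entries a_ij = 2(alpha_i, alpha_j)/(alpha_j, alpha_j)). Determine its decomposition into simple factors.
A_6 (sl(7)) + C_3 (sp(6))

The diagram associated to this matrix has two connected components: the simple roots {alpha_1, alpha_2, alpha_3, alpha_4, alpha_5, alpha_6} form a chain of 6 nodes with single edges (A_6), and {alpha_7, alpha_8, alpha_9} form a chain of 3 nodes with a double edge at one end; the terminal node there is the unique long simple root (C_3). A semisimple Lie algebra decomposes uniquely as the direct sum of simple ideals, one per connected component of its Dynkin diagram, so g ≅ A_6 ⊕ C_3 (dimension 48 + 21 = 69).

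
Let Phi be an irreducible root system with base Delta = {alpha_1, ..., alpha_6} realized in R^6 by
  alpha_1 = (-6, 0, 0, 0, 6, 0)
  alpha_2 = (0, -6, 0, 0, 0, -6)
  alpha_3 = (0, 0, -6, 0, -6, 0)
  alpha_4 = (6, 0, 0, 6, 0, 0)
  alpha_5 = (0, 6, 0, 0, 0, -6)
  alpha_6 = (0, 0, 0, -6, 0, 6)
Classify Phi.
Compute the Cartan integers a_ij = 2(alpha_i, alpha_j)/(alpha_j, alpha_j); the resulting 6x6 Cartan matrix is
[[2, 0, -1, -1, 0, 0], [0, 2, 0, 0, 0, -1], [-1, 0, 2, 0, 0, 0], [-1, 0, 0, 2, 0, -1], [0, 0, 0, 0, 2, -1], [0, -1, 0, -1, -1, 2]].
All simple roots have the same length, so the diagram is simply laced. The associated Dynkin diagram is a chain of 4 nodes with a fork of two nodes at one end (D_6), so the type is D_6 (the algebra so(12)).

D6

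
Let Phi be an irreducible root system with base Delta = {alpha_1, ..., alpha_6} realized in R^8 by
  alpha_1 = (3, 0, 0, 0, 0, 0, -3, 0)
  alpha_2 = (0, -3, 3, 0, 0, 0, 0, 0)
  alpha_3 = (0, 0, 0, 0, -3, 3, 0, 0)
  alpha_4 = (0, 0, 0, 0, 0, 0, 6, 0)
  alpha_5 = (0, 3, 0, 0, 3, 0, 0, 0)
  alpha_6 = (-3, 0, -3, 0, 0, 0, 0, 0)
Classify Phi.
Compute the Cartan integers a_ij = 2(alpha_i, alpha_j)/(alpha_j, alpha_j); the resulting 6x6 Cartan matrix is
[[2, 0, 0, -1, 0, -1], [0, 2, 0, 0, -1, -1], [0, 0, 2, 0, -1, 0], [-2, 0, 0, 2, 0, 0], [0, -1, -1, 0, 2, 0], [-1, -1, 0, 0, 0, 2]].
The roots have two lengths (squared-length ratio 2:1); the short ones are alpha_{1,2,3,5,6}. The associated Dynkin diagram is a chain of 6 nodes with a double edge at one end; the terminal node there is the unique long simple root (C_6), so the type is C_6 (the algebra sp(12)).

type C_6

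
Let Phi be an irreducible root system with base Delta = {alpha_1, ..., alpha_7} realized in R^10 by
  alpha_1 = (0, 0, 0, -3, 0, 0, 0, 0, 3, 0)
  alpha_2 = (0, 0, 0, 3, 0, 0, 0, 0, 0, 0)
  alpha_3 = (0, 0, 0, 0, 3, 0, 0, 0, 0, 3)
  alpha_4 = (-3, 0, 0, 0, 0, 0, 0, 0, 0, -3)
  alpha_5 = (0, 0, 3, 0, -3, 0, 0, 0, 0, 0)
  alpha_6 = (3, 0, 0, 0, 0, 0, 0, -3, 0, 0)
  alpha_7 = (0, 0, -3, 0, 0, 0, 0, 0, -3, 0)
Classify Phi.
Compute the Cartan integers a_ij = 2(alpha_i, alpha_j)/(alpha_j, alpha_j); the resulting 7x7 Cartan matrix is
[[2, -2, 0, 0, 0, 0, -1], [-1, 2, 0, 0, 0, 0, 0], [0, 0, 2, -1, -1, 0, 0], [0, 0, -1, 2, 0, -1, 0], [0, 0, -1, 0, 2, 0, -1], [0, 0, 0, -1, 0, 2, 0], [-1, 0, 0, 0, -1, 0, 2]].
The roots have two lengths (squared-length ratio 2:1); the short ones are alpha_{2}. The associated Dynkin diagram is a chain of 7 nodes with a double edge at one end; the terminal node there is the unique short simple root (B_7), so the type is B_7 (the algebra so(15)).

B_7 (so(15))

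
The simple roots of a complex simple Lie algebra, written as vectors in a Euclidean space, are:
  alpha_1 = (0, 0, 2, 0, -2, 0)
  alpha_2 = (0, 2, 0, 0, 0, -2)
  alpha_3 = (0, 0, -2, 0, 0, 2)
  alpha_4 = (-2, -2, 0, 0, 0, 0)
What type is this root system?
Compute the Cartan integers a_ij = 2(alpha_i, alpha_j)/(alpha_j, alpha_j); the resulting 4x4 Cartan matrix is
[[2, 0, -1, 0], [0, 2, -1, -1], [-1, -1, 2, 0], [0, -1, 0, 2]].
All simple roots have the same length, so the diagram is simply laced. The associated Dynkin diagram is a chain of 4 nodes with single edges (A_4), so the type is A_4 (the algebra sl(5)).

type A_4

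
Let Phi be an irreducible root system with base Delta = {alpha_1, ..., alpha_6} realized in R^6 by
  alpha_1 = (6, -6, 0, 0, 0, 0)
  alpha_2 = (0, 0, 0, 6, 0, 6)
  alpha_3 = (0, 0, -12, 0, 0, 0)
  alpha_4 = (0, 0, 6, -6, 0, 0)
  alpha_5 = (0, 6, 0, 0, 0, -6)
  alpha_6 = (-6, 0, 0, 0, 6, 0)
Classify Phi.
type C_6

Compute the Cartan integers a_ij = 2(alpha_i, alpha_j)/(alpha_j, alpha_j); the resulting 6x6 Cartan matrix is
[[2, 0, 0, 0, -1, -1], [0, 2, 0, -1, -1, 0], [0, 0, 2, -2, 0, 0], [0, -1, -1, 2, 0, 0], [-1, -1, 0, 0, 2, 0], [-1, 0, 0, 0, 0, 2]].
The roots have two lengths (squared-length ratio 2:1); the short ones are alpha_{1,2,4,5,6}. The associated Dynkin diagram is a chain of 6 nodes with a double edge at one end; the terminal node there is the unique long simple root (C_6), so the type is C_6 (the algebra sp(12)).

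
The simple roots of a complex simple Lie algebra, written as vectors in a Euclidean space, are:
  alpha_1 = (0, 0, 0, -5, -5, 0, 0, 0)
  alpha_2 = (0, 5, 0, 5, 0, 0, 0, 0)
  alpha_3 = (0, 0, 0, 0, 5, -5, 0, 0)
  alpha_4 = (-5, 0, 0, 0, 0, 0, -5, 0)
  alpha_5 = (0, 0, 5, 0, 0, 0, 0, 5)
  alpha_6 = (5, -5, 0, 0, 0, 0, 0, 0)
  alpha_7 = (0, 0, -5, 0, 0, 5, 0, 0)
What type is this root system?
Compute the Cartan integers a_ij = 2(alpha_i, alpha_j)/(alpha_j, alpha_j); the resulting 7x7 Cartan matrix is
[[2, -1, -1, 0, 0, 0, 0], [-1, 2, 0, 0, 0, -1, 0], [-1, 0, 2, 0, 0, 0, -1], [0, 0, 0, 2, 0, -1, 0], [0, 0, 0, 0, 2, 0, -1], [0, -1, 0, -1, 0, 2, 0], [0, 0, -1, 0, -1, 0, 2]].
All simple roots have the same length, so the diagram is simply laced. The associated Dynkin diagram is a chain of 7 nodes with single edges (A_7), so the type is A_7 (the algebra sl(8)).

A7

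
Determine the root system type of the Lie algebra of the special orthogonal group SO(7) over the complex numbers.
B3

This is so(7) with 7 odd, which has dimension 7(7-1)/2 = 21 and rank (7-1)/2 = 3. In the classification of classical Lie algebras, the orthogonal algebra so(2n+1) in an odd number of variables has type B_n; here n = 3, so the Dynkin diagram is a chain of 3 nodes with a double edge at one end; the terminal node there is the unique short simple root (B_3). Hence the type is B_3.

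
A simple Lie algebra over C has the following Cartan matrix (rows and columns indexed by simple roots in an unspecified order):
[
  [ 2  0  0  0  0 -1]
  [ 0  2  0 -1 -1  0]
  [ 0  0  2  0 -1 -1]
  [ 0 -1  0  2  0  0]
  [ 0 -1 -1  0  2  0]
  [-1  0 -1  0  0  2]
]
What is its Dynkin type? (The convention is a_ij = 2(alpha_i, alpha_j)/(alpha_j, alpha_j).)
A_6 (sl(7))

The matrix has rank 6 with 2's on the diagonal. Reading the off-diagonal entries as Dynkin edges (a single edge where a_ij = a_ji = -1; a double or triple edge where a_ij * a_ji = 2 or 3), the diagram is a chain of 6 nodes with single edges (A_6). One simple-root ordering that puts it in standard form is (alpha_1, alpha_6, alpha_3, alpha_5, alpha_2, alpha_4). So the algebra is type A_6, i.e. sl(7).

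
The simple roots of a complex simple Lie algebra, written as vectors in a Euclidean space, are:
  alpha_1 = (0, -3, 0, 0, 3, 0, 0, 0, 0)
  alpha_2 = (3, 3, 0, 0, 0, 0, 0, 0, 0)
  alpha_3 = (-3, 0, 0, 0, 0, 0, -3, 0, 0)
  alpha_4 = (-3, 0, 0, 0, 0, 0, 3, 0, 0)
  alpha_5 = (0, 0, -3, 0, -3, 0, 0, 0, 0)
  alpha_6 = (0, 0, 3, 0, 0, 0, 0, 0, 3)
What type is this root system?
Compute the Cartan integers a_ij = 2(alpha_i, alpha_j)/(alpha_j, alpha_j); the resulting 6x6 Cartan matrix is
[[2, -1, 0, 0, -1, 0], [-1, 2, -1, -1, 0, 0], [0, -1, 2, 0, 0, 0], [0, -1, 0, 2, 0, 0], [-1, 0, 0, 0, 2, -1], [0, 0, 0, 0, -1, 2]].
All simple roots have the same length, so the diagram is simply laced. The associated Dynkin diagram is a chain of 4 nodes with a fork of two nodes at one end (D_6), so the type is D_6 (the algebra so(12)).

type D_6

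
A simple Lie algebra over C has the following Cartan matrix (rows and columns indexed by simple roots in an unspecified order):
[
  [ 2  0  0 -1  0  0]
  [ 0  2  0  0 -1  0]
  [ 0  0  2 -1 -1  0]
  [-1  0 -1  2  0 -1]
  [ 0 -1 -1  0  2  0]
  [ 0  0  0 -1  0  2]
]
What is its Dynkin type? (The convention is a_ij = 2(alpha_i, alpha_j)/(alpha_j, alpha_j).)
D_6

The matrix has rank 6 with 2's on the diagonal. Reading the off-diagonal entries as Dynkin edges (a single edge where a_ij = a_ji = -1; a double or triple edge where a_ij * a_ji = 2 or 3), the diagram is a chain of 4 nodes with a fork of two nodes at one end (D_6). One simple-root ordering that puts it in standard form is (alpha_2, alpha_5, alpha_3, alpha_4, alpha_6, alpha_1). So the algebra is type D_6, i.e. so(12).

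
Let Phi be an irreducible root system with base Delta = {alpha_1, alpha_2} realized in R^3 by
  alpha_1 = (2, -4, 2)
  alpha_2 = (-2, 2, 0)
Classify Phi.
G_2

Compute the Cartan integers a_ij = 2(alpha_i, alpha_j)/(alpha_j, alpha_j); the resulting 2x2 Cartan matrix is
[[2, -3], [-1, 2]].
The roots have two lengths (squared-length ratio 3:1); the short ones are alpha_{2}. The associated Dynkin diagram is two nodes joined by a triple edge (G_2), so the type is G_2.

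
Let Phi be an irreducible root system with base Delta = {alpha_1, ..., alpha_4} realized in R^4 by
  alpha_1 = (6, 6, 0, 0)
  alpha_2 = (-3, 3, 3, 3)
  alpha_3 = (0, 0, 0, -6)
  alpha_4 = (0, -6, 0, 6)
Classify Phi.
Compute the Cartan integers a_ij = 2(alpha_i, alpha_j)/(alpha_j, alpha_j); the resulting 4x4 Cartan matrix is
[[2, 0, 0, -1], [0, 2, -1, 0], [0, -1, 2, -1], [-1, 0, -2, 2]].
The roots have two lengths (squared-length ratio 2:1); the short ones are alpha_{2,3}. The associated Dynkin diagram is a chain of 4 nodes with a double edge between the middle two (F_4), so the type is F_4.

F_4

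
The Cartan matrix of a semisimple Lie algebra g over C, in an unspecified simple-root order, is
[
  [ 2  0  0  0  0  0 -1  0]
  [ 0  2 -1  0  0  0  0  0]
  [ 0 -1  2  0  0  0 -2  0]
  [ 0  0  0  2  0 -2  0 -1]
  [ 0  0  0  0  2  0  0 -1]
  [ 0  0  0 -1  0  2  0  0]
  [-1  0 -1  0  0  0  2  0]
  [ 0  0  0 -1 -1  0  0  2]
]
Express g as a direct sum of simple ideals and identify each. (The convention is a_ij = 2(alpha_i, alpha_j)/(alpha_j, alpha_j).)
B4 + F4

The diagram associated to this matrix has two connected components: the simple roots {alpha_4, alpha_5, alpha_6, alpha_8} form a chain of 4 nodes with a double edge at one end; the terminal node there is the unique short simple root (B_4), and {alpha_1, alpha_2, alpha_3, alpha_7} form a chain of 4 nodes with a double edge between the middle two (F_4). A semisimple Lie algebra decomposes uniquely as the direct sum of simple ideals, one per connected component of its Dynkin diagram, so g ≅ B_4 ⊕ F_4 (dimension 36 + 52 = 88).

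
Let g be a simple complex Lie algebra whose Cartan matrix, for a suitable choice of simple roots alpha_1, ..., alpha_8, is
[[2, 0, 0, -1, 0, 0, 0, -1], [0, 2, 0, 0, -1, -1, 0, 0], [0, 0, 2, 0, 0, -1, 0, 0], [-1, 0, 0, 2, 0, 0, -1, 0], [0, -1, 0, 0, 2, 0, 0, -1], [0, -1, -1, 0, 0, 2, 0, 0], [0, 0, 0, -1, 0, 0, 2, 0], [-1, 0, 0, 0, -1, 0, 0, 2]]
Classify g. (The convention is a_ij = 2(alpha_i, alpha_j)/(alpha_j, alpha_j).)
The matrix has rank 8 with 2's on the diagonal. Reading the off-diagonal entries as Dynkin edges (a single edge where a_ij = a_ji = -1; a double or triple edge where a_ij * a_ji = 2 or 3), the diagram is a chain of 8 nodes with single edges (A_8). One simple-root ordering that puts it in standard form is (alpha_7, alpha_4, alpha_1, alpha_8, alpha_5, alpha_2, alpha_6, alpha_3). So the algebra is type A_8, i.e. sl(9).

type A_8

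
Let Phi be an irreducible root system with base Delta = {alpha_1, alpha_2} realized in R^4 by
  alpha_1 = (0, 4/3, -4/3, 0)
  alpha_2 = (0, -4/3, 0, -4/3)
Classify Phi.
Compute the Cartan integers a_ij = 2(alpha_i, alpha_j)/(alpha_j, alpha_j); the resulting 2x2 Cartan matrix is
[[2, -1], [-1, 2]].
All simple roots have the same length, so the diagram is simply laced. The associated Dynkin diagram is a chain of 2 nodes with single edges (A_2), so the type is A_2 (the algebra sl(3)).

A_2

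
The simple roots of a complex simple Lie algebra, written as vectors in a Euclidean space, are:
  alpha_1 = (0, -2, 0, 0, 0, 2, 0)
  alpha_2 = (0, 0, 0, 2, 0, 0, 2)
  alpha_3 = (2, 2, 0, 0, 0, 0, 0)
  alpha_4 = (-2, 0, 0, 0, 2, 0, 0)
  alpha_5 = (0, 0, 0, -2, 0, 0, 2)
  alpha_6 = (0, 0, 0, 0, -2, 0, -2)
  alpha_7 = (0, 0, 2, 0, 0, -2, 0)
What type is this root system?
Compute the Cartan integers a_ij = 2(alpha_i, alpha_j)/(alpha_j, alpha_j); the resulting 7x7 Cartan matrix is
[[2, 0, -1, 0, 0, 0, -1], [0, 2, 0, 0, 0, -1, 0], [-1, 0, 2, -1, 0, 0, 0], [0, 0, -1, 2, 0, -1, 0], [0, 0, 0, 0, 2, -1, 0], [0, -1, 0, -1, -1, 2, 0], [-1, 0, 0, 0, 0, 0, 2]].
All simple roots have the same length, so the diagram is simply laced. The associated Dynkin diagram is a chain of 5 nodes with a fork of two nodes at one end (D_7), so the type is D_7 (the algebra so(14)).

D7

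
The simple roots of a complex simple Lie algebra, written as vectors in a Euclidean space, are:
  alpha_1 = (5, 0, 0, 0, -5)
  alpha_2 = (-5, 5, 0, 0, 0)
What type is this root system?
Compute the Cartan integers a_ij = 2(alpha_i, alpha_j)/(alpha_j, alpha_j); the resulting 2x2 Cartan matrix is
[[2, -1], [-1, 2]].
All simple roots have the same length, so the diagram is simply laced. The associated Dynkin diagram is a chain of 2 nodes with single edges (A_2), so the type is A_2 (the algebra sl(3)).

A_2 (sl(3))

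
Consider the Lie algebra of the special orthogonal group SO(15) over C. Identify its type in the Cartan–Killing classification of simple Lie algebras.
B_7

This is so(15) with 15 odd, which has dimension 15(15-1)/2 = 105 and rank (15-1)/2 = 7. In the classification of classical Lie algebras, the orthogonal algebra so(2n+1) in an odd number of variables has type B_n; here n = 7, so the Dynkin diagram is a chain of 7 nodes with a double edge at one end; the terminal node there is the unique short simple root (B_7). Hence the type is B_7.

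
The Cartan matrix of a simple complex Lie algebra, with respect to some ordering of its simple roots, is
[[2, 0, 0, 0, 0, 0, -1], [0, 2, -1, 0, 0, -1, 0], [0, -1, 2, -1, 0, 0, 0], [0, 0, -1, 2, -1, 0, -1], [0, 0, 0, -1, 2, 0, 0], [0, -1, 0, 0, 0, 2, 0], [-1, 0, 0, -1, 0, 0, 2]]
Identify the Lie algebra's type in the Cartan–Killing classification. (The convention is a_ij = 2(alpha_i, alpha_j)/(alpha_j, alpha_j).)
E_7

The matrix has rank 7 with 2's on the diagonal. Reading the off-diagonal entries as Dynkin edges (a single edge where a_ij = a_ji = -1; a double or triple edge where a_ij * a_ji = 2 or 3), the diagram is a chain of 6 nodes with one extra node attached to the third node from one end (E_7). One simple-root ordering that puts it in standard form is (alpha_1, alpha_5, alpha_7, alpha_4, alpha_3, alpha_2, alpha_6). So the algebra is type E_7.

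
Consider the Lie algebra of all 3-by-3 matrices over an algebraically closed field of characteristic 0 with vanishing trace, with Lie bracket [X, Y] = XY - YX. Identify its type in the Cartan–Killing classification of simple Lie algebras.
This is sl(3), which has dimension 3^2 - 1 = 8 and rank 3 - 1 = 2 (a Cartan subalgebra is the diagonal traceless matrices). In the classification of classical Lie algebras, the special linear algebra sl(n+1) has type A_n; here n = 2, so the Dynkin diagram is a chain of 2 nodes with single edges (A_2). Hence the type is A_2.

A_2 (sl(3))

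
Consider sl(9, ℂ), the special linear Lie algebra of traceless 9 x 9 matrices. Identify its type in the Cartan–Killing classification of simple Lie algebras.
This is sl(9), which has dimension 9^2 - 1 = 80 and rank 9 - 1 = 8 (a Cartan subalgebra is the diagonal traceless matrices). In the classification of classical Lie algebras, the special linear algebra sl(n+1) has type A_n; here n = 8, so the Dynkin diagram is a chain of 8 nodes with single edges (A_8). Hence the type is A_8.

type A_8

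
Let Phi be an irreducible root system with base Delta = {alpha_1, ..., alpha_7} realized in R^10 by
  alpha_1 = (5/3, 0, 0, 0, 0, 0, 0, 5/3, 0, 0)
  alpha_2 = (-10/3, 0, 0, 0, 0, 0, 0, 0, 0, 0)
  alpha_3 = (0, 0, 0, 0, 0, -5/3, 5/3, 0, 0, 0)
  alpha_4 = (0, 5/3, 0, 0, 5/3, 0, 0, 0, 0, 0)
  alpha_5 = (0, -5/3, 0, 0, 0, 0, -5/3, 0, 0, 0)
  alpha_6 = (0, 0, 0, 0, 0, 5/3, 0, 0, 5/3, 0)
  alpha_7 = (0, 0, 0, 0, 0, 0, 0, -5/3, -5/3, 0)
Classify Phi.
Compute the Cartan integers a_ij = 2(alpha_i, alpha_j)/(alpha_j, alpha_j); the resulting 7x7 Cartan matrix is
[[2, -1, 0, 0, 0, 0, -1], [-2, 2, 0, 0, 0, 0, 0], [0, 0, 2, 0, -1, -1, 0], [0, 0, 0, 2, -1, 0, 0], [0, 0, -1, -1, 2, 0, 0], [0, 0, -1, 0, 0, 2, -1], [-1, 0, 0, 0, 0, -1, 2]].
The roots have two lengths (squared-length ratio 2:1); the short ones are alpha_{1,3,4,5,6,7}. The associated Dynkin diagram is a chain of 7 nodes with a double edge at one end; the terminal node there is the unique long simple root (C_7), so the type is C_7 (the algebra sp(14)).

C_7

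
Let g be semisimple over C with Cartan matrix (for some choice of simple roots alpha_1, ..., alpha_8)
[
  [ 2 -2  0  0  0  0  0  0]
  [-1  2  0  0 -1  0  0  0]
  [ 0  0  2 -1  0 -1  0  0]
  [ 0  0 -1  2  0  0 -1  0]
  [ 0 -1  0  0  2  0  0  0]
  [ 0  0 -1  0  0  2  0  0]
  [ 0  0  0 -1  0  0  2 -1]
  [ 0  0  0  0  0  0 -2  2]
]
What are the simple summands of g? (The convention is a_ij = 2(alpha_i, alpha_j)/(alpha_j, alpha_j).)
type C_3 ⊕ type C_5

The diagram associated to this matrix has two connected components: the simple roots {alpha_1, alpha_2, alpha_5} form a chain of 3 nodes with a double edge at one end; the terminal node there is the unique long simple root (C_3), and {alpha_3, alpha_4, alpha_6, alpha_7, alpha_8} form a chain of 5 nodes with a double edge at one end; the terminal node there is the unique long simple root (C_5). A semisimple Lie algebra decomposes uniquely as the direct sum of simple ideals, one per connected component of its Dynkin diagram, so g ≅ C_3 ⊕ C_5 (dimension 21 + 55 = 76).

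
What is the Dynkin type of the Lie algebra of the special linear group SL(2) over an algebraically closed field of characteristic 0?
A1

This is sl(2), which has dimension 2^2 - 1 = 3 and rank 2 - 1 = 1 (a Cartan subalgebra is the diagonal traceless matrices). In the classification of classical Lie algebras, the special linear algebra sl(n+1) has type A_n; here n = 1, so the Dynkin diagram is a chain of 1 nodes with single edges (A_1). Hence the type is A_1.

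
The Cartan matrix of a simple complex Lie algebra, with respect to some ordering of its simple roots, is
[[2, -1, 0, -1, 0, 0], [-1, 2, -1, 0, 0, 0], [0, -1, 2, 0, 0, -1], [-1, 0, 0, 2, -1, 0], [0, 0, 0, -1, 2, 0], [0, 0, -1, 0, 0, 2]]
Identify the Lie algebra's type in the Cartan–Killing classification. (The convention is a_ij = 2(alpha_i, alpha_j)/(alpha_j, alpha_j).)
A_6

The matrix has rank 6 with 2's on the diagonal. Reading the off-diagonal entries as Dynkin edges (a single edge where a_ij = a_ji = -1; a double or triple edge where a_ij * a_ji = 2 or 3), the diagram is a chain of 6 nodes with single edges (A_6). One simple-root ordering that puts it in standard form is (alpha_6, alpha_3, alpha_2, alpha_1, alpha_4, alpha_5). So the algebra is type A_6, i.e. sl(7).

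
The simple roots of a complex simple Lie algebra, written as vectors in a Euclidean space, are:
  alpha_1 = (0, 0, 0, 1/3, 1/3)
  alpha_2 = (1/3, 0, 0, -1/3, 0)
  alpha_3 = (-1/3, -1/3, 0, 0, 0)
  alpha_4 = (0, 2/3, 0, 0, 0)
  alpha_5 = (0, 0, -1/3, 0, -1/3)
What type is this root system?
Compute the Cartan integers a_ij = 2(alpha_i, alpha_j)/(alpha_j, alpha_j); the resulting 5x5 Cartan matrix is
[[2, -1, 0, 0, -1], [-1, 2, -1, 0, 0], [0, -1, 2, -1, 0], [0, 0, -2, 2, 0], [-1, 0, 0, 0, 2]].
The roots have two lengths (squared-length ratio 2:1); the short ones are alpha_{1,2,3,5}. The associated Dynkin diagram is a chain of 5 nodes with a double edge at one end; the terminal node there is the unique long simple root (C_5), so the type is C_5 (the algebra sp(10)).

C_5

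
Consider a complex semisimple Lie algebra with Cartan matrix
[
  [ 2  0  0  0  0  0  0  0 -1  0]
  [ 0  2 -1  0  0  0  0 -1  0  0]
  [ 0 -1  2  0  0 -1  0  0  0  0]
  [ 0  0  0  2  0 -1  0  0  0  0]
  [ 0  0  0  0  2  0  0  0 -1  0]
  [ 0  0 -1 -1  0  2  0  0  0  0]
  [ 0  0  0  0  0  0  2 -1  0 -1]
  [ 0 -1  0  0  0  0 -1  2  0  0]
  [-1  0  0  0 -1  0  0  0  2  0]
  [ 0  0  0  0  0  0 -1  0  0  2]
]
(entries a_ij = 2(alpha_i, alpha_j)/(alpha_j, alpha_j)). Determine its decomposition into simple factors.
A_3 ⊕ A_7

The diagram associated to this matrix has two connected components: the simple roots {alpha_1, alpha_5, alpha_9} form a chain of 3 nodes with single edges (A_3), and {alpha_2, alpha_3, alpha_4, alpha_6, alpha_7, alpha_8, alpha_10} form a chain of 7 nodes with single edges (A_7). A semisimple Lie algebra decomposes uniquely as the direct sum of simple ideals, one per connected component of its Dynkin diagram, so g ≅ A_3 ⊕ A_7 (dimension 15 + 63 = 78).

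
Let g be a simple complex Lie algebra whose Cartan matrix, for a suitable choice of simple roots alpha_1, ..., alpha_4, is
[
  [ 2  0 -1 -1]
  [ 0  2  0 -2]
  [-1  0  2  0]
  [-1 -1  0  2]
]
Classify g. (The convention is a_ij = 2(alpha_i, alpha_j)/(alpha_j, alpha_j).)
The matrix has rank 4 with 2's on the diagonal. Reading the off-diagonal entries as Dynkin edges (a single edge where a_ij = a_ji = -1; a double or triple edge where a_ij * a_ji = 2 or 3), the diagram is a chain of 4 nodes with a double edge at one end; the terminal node there is the unique long simple root (C_4). One simple-root ordering that puts it in standard form is (alpha_3, alpha_1, alpha_4, alpha_2). So the algebra is type C_4, i.e. sp(8).

C_4 (sp(8))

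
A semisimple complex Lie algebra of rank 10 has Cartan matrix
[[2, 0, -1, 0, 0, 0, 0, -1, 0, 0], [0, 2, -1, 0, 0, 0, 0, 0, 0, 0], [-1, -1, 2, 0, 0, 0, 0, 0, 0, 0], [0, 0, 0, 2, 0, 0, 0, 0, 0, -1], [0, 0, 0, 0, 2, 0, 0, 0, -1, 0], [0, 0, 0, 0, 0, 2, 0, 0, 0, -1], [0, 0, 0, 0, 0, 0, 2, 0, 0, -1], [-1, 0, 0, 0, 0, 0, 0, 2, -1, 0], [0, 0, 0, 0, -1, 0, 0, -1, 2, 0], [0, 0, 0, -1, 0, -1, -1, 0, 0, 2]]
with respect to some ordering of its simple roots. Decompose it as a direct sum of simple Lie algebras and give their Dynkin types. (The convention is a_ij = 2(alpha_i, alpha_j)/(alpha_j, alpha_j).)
A_6 ⊕ D_4

The diagram associated to this matrix has two connected components: the simple roots {alpha_1, alpha_2, alpha_3, alpha_5, alpha_8, alpha_9} form a chain of 6 nodes with single edges (A_6), and {alpha_4, alpha_6, alpha_7, alpha_10} form a chain of 2 nodes with a fork of two nodes at one end (D_4). A semisimple Lie algebra decomposes uniquely as the direct sum of simple ideals, one per connected component of its Dynkin diagram, so g ≅ A_6 ⊕ D_4 (dimension 48 + 28 = 76).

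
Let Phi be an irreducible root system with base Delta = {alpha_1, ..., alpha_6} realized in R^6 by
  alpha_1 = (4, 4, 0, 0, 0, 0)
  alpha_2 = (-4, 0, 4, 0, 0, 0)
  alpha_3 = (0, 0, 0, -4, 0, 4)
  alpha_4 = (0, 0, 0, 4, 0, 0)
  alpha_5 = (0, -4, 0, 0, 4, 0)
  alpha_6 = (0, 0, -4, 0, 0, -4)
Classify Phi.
B6

Compute the Cartan integers a_ij = 2(alpha_i, alpha_j)/(alpha_j, alpha_j); the resulting 6x6 Cartan matrix is
[[2, -1, 0, 0, -1, 0], [-1, 2, 0, 0, 0, -1], [0, 0, 2, -2, 0, -1], [0, 0, -1, 2, 0, 0], [-1, 0, 0, 0, 2, 0], [0, -1, -1, 0, 0, 2]].
The roots have two lengths (squared-length ratio 2:1); the short ones are alpha_{4}. The associated Dynkin diagram is a chain of 6 nodes with a double edge at one end; the terminal node there is the unique short simple root (B_6), so the type is B_6 (the algebra so(13)).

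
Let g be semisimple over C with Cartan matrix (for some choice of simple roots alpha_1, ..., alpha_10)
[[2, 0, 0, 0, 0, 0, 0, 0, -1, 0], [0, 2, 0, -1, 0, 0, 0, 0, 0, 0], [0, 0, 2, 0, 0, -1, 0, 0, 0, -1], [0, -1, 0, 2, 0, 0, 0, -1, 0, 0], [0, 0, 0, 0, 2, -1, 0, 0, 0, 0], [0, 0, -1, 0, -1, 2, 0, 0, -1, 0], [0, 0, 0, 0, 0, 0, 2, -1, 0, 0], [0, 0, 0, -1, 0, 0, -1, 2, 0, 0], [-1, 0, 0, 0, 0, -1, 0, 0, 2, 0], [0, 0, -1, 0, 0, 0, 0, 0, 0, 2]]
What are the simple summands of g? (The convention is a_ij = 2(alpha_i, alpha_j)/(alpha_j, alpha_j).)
A_4 (sl(5)) + E_6

The diagram associated to this matrix has two connected components: the simple roots {alpha_2, alpha_4, alpha_7, alpha_8} form a chain of 4 nodes with single edges (A_4), and {alpha_1, alpha_3, alpha_5, alpha_6, alpha_9, alpha_10} form a chain of 5 nodes with one extra node attached to the third node from one end (E_6). A semisimple Lie algebra decomposes uniquely as the direct sum of simple ideals, one per connected component of its Dynkin diagram, so g ≅ A_4 ⊕ E_6 (dimension 24 + 78 = 102).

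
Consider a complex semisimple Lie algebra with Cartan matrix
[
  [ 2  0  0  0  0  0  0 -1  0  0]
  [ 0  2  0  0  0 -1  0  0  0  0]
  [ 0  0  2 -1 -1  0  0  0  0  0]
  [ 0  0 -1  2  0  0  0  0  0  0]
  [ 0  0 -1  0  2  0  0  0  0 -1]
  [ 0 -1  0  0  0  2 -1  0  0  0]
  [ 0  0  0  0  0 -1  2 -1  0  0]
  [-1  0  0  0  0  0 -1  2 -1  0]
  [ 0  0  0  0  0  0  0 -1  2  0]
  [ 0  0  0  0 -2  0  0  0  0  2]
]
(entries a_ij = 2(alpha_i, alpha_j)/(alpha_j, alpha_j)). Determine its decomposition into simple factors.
The diagram associated to this matrix has two connected components: the simple roots {alpha_3, alpha_4, alpha_5, alpha_10} form a chain of 4 nodes with a double edge at one end; the terminal node there is the unique long simple root (C_4), and {alpha_1, alpha_2, alpha_6, alpha_7, alpha_8, alpha_9} form a chain of 4 nodes with a fork of two nodes at one end (D_6). A semisimple Lie algebra decomposes uniquely as the direct sum of simple ideals, one per connected component of its Dynkin diagram, so g ≅ C_4 ⊕ D_6 (dimension 36 + 66 = 102).

C4 + D6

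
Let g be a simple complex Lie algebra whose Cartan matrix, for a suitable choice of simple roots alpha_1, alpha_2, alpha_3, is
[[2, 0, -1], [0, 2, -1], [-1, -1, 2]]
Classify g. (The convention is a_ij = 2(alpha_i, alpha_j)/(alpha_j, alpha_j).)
The matrix has rank 3 with 2's on the diagonal. Reading the off-diagonal entries as Dynkin edges (a single edge where a_ij = a_ji = -1; a double or triple edge where a_ij * a_ji = 2 or 3), the diagram is a chain of 3 nodes with single edges (A_3). One simple-root ordering that puts it in standard form is (alpha_1, alpha_3, alpha_2). So the algebra is type A_3, i.e. sl(4).

type A_3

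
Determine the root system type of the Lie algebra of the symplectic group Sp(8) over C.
C4

This is sp(8), which has dimension 8(8+1)/2 = 36 and rank 8/2 = 4. In the classification of classical Lie algebras, the symplectic algebra sp(2n) has type C_n; here n = 4, so the Dynkin diagram is a chain of 4 nodes with a double edge at one end; the terminal node there is the unique long simple root (C_4). Hence the type is C_4.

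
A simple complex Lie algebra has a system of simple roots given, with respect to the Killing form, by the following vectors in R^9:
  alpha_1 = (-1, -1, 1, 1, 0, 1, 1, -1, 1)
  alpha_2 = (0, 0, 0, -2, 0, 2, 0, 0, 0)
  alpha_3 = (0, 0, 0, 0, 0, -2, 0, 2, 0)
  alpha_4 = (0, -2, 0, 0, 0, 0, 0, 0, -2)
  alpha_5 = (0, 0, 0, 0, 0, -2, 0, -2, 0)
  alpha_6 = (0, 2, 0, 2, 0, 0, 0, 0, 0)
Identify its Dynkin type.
Compute the Cartan integers a_ij = 2(alpha_i, alpha_j)/(alpha_j, alpha_j); the resulting 6x6 Cartan matrix is
[[2, 0, -1, 0, 0, 0], [0, 2, -1, 0, -1, -1], [-1, -1, 2, 0, 0, 0], [0, 0, 0, 2, 0, -1], [0, -1, 0, 0, 2, 0], [0, -1, 0, -1, 0, 2]].
All simple roots have the same length, so the diagram is simply laced. The associated Dynkin diagram is a chain of 5 nodes with one extra node attached to the third node from one end (E_6), so the type is E_6.

type E_6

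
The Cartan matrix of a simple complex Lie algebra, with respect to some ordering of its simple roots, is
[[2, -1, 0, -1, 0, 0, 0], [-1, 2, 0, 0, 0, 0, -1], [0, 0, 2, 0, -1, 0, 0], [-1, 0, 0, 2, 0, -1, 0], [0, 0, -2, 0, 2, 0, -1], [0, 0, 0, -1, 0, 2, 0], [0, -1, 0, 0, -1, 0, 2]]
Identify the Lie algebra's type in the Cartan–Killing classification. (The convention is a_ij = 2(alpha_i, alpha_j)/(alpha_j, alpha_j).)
B_7

The matrix has rank 7 with 2's on the diagonal. Reading the off-diagonal entries as Dynkin edges (a single edge where a_ij = a_ji = -1; a double or triple edge where a_ij * a_ji = 2 or 3), the diagram is a chain of 7 nodes with a double edge at one end; the terminal node there is the unique short simple root (B_7). One simple-root ordering that puts it in standard form is (alpha_6, alpha_4, alpha_1, alpha_2, alpha_7, alpha_5, alpha_3). So the algebra is type B_7, i.e. so(15).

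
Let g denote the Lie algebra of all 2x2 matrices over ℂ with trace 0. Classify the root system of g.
type A_1

This is sl(2), which has dimension 2^2 - 1 = 3 and rank 2 - 1 = 1 (a Cartan subalgebra is the diagonal traceless matrices). In the classification of classical Lie algebras, the special linear algebra sl(n+1) has type A_n; here n = 1, so the Dynkin diagram is a chain of 1 nodes with single edges (A_1). Hence the type is A_1.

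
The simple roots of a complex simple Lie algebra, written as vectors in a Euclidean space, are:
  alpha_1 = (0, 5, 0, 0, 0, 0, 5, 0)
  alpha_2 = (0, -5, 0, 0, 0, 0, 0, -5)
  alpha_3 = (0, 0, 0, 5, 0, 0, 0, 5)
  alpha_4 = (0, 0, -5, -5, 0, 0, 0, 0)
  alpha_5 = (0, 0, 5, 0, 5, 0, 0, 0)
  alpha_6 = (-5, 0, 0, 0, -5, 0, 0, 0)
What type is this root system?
Compute the Cartan integers a_ij = 2(alpha_i, alpha_j)/(alpha_j, alpha_j); the resulting 6x6 Cartan matrix is
[[2, -1, 0, 0, 0, 0], [-1, 2, -1, 0, 0, 0], [0, -1, 2, -1, 0, 0], [0, 0, -1, 2, -1, 0], [0, 0, 0, -1, 2, -1], [0, 0, 0, 0, -1, 2]].
All simple roots have the same length, so the diagram is simply laced. The associated Dynkin diagram is a chain of 6 nodes with single edges (A_6), so the type is A_6 (the algebra sl(7)).

A6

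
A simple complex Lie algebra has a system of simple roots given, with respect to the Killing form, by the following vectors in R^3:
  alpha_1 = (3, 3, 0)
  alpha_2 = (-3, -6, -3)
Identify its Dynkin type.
Compute the Cartan integers a_ij = 2(alpha_i, alpha_j)/(alpha_j, alpha_j); the resulting 2x2 Cartan matrix is
[[2, -1], [-3, 2]].
The roots have two lengths (squared-length ratio 3:1); the short ones are alpha_{1}. The associated Dynkin diagram is two nodes joined by a triple edge (G_2), so the type is G_2.

type G_2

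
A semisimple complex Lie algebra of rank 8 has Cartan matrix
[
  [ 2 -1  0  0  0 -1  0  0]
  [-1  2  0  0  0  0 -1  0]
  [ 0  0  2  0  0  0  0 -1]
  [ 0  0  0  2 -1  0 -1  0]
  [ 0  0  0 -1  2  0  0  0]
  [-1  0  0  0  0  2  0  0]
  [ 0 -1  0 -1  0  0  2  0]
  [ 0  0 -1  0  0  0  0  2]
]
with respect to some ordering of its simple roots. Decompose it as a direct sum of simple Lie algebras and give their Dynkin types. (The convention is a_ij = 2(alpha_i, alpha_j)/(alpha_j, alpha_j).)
A_2 (sl(3)) + A_6 (sl(7))

The diagram associated to this matrix has two connected components: the simple roots {alpha_3, alpha_8} form a chain of 2 nodes with single edges (A_2), and {alpha_1, alpha_2, alpha_4, alpha_5, alpha_6, alpha_7} form a chain of 6 nodes with single edges (A_6). A semisimple Lie algebra decomposes uniquely as the direct sum of simple ideals, one per connected component of its Dynkin diagram, so g ≅ A_2 ⊕ A_6 (dimension 8 + 48 = 56).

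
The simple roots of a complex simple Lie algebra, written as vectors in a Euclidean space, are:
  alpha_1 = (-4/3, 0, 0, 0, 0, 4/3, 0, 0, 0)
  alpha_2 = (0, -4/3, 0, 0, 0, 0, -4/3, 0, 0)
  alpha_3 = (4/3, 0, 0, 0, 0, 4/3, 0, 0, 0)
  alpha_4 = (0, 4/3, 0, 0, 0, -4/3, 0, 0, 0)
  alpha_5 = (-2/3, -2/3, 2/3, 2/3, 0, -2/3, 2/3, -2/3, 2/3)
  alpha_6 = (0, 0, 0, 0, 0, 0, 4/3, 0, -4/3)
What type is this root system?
E_6

Compute the Cartan integers a_ij = 2(alpha_i, alpha_j)/(alpha_j, alpha_j); the resulting 6x6 Cartan matrix is
[[2, 0, 0, -1, 0, 0], [0, 2, 0, -1, 0, -1], [0, 0, 2, -1, -1, 0], [-1, -1, -1, 2, 0, 0], [0, 0, -1, 0, 2, 0], [0, -1, 0, 0, 0, 2]].
All simple roots have the same length, so the diagram is simply laced. The associated Dynkin diagram is a chain of 5 nodes with one extra node attached to the third node from one end (E_6), so the type is E_6.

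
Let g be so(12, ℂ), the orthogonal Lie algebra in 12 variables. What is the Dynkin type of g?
This is so(12) with 12 even, which has dimension 12(12-1)/2 = 66 and rank 12/2 = 6. In the classification of classical Lie algebras, the orthogonal algebra so(2n) in an even number of variables has type D_n; here n = 6, so the Dynkin diagram is a chain of 4 nodes with a fork of two nodes at one end (D_6). Hence the type is D_6.

D_6 (so(12))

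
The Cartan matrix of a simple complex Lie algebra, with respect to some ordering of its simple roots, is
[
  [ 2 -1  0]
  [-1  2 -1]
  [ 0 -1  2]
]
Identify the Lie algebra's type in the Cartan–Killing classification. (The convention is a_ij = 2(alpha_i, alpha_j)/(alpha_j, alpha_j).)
A_3

The matrix has rank 3 with 2's on the diagonal. Reading the off-diagonal entries as Dynkin edges (a single edge where a_ij = a_ji = -1; a double or triple edge where a_ij * a_ji = 2 or 3), the diagram is a chain of 3 nodes with single edges (A_3). One simple-root ordering that puts it in standard form is (alpha_3, alpha_2, alpha_1). So the algebra is type A_3, i.e. sl(4).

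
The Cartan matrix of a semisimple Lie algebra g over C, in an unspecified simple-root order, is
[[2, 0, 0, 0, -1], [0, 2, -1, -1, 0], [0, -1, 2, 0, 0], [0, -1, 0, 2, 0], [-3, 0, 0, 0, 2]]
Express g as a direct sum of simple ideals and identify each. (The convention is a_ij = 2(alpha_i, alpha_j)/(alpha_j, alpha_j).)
A3 + G2

The diagram associated to this matrix has two connected components: the simple roots {alpha_2, alpha_3, alpha_4} form a chain of 3 nodes with single edges (A_3), and {alpha_1, alpha_5} form two nodes joined by a triple edge (G_2). A semisimple Lie algebra decomposes uniquely as the direct sum of simple ideals, one per connected component of its Dynkin diagram, so g ≅ A_3 ⊕ G_2 (dimension 15 + 14 = 29).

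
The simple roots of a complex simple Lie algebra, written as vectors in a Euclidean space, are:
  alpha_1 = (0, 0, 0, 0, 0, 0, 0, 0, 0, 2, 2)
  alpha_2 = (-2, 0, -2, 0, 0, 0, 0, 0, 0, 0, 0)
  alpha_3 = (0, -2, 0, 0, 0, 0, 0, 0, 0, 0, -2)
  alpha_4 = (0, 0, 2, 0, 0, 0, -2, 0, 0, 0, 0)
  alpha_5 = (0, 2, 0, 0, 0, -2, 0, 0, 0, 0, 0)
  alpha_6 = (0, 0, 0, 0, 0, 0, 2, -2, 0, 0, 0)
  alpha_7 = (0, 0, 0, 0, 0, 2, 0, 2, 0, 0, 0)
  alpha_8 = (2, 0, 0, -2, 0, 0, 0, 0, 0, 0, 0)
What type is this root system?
Compute the Cartan integers a_ij = 2(alpha_i, alpha_j)/(alpha_j, alpha_j); the resulting 8x8 Cartan matrix is
[[2, 0, -1, 0, 0, 0, 0, 0], [0, 2, 0, -1, 0, 0, 0, -1], [-1, 0, 2, 0, -1, 0, 0, 0], [0, -1, 0, 2, 0, -1, 0, 0], [0, 0, -1, 0, 2, 0, -1, 0], [0, 0, 0, -1, 0, 2, -1, 0], [0, 0, 0, 0, -1, -1, 2, 0], [0, -1, 0, 0, 0, 0, 0, 2]].
All simple roots have the same length, so the diagram is simply laced. The associated Dynkin diagram is a chain of 8 nodes with single edges (A_8), so the type is A_8 (the algebra sl(9)).

type A_8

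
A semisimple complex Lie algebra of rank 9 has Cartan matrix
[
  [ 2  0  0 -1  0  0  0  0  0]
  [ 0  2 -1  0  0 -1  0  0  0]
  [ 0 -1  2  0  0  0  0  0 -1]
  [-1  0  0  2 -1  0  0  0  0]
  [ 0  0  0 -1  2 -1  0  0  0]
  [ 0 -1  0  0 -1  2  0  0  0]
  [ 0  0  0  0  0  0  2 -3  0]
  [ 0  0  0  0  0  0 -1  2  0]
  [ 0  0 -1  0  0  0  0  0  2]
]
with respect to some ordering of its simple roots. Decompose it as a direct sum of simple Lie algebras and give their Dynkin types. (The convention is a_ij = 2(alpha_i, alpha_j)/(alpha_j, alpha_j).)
A_7 + G_2

The diagram associated to this matrix has two connected components: the simple roots {alpha_1, alpha_2, alpha_3, alpha_4, alpha_5, alpha_6, alpha_9} form a chain of 7 nodes with single edges (A_7), and {alpha_7, alpha_8} form two nodes joined by a triple edge (G_2). A semisimple Lie algebra decomposes uniquely as the direct sum of simple ideals, one per connected component of its Dynkin diagram, so g ≅ A_7 ⊕ G_2 (dimension 63 + 14 = 77).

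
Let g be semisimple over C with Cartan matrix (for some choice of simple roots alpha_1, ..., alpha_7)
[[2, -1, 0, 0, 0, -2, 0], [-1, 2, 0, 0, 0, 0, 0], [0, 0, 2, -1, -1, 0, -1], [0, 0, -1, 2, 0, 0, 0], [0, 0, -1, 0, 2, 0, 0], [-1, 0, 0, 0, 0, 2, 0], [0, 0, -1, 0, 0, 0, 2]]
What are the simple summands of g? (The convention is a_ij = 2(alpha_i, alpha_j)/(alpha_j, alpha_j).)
type B_3 ⊕ type D_4

The diagram associated to this matrix has two connected components: the simple roots {alpha_1, alpha_2, alpha_6} form a chain of 3 nodes with a double edge at one end; the terminal node there is the unique short simple root (B_3), and {alpha_3, alpha_4, alpha_5, alpha_7} form a chain of 2 nodes with a fork of two nodes at one end (D_4). A semisimple Lie algebra decomposes uniquely as the direct sum of simple ideals, one per connected component of its Dynkin diagram, so g ≅ B_3 ⊕ D_4 (dimension 21 + 28 = 49).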